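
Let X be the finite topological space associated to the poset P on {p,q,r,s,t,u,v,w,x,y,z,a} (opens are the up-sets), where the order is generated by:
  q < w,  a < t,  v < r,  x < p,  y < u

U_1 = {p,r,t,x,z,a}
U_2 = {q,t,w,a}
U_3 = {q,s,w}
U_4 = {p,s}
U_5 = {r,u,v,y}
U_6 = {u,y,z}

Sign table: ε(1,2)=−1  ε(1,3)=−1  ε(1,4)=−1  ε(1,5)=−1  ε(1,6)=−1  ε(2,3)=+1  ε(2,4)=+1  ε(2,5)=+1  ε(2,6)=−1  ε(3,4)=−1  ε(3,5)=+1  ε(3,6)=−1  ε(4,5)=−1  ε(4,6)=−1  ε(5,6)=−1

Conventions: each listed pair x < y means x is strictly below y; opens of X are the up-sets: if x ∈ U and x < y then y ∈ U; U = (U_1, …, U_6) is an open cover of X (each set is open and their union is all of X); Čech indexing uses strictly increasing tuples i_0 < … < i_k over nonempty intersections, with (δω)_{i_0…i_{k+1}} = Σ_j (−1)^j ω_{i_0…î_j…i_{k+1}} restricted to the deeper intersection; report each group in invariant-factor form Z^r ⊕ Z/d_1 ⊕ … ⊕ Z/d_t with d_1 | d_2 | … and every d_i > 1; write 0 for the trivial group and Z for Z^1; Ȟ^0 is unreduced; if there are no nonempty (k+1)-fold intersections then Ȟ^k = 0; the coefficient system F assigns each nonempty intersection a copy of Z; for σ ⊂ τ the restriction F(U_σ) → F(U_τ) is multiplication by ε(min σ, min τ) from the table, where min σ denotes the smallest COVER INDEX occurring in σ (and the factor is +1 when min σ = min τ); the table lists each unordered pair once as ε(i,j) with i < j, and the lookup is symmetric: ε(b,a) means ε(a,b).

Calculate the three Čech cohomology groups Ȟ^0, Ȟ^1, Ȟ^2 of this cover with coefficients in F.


nonempty intersections:
  U12={t,a} U14={p} U15={r} U16={z} U23={q,w} U34={s} U56={u,y}
C dims 6,7; δ0: rk 6, SNF 1^5·2
Ȟ^0: (6−6)−0=0 ⇒ 0
Ȟ^1: (7−0)−6=1 plus torsion [2] ⇒ Z ⊕ Z/2
Ȟ^2: (0−0)−0=0 ⇒ 0

Ȟ^0 = 0; Ȟ^1 = Z ⊕ Z/2; Ȟ^2 = 0


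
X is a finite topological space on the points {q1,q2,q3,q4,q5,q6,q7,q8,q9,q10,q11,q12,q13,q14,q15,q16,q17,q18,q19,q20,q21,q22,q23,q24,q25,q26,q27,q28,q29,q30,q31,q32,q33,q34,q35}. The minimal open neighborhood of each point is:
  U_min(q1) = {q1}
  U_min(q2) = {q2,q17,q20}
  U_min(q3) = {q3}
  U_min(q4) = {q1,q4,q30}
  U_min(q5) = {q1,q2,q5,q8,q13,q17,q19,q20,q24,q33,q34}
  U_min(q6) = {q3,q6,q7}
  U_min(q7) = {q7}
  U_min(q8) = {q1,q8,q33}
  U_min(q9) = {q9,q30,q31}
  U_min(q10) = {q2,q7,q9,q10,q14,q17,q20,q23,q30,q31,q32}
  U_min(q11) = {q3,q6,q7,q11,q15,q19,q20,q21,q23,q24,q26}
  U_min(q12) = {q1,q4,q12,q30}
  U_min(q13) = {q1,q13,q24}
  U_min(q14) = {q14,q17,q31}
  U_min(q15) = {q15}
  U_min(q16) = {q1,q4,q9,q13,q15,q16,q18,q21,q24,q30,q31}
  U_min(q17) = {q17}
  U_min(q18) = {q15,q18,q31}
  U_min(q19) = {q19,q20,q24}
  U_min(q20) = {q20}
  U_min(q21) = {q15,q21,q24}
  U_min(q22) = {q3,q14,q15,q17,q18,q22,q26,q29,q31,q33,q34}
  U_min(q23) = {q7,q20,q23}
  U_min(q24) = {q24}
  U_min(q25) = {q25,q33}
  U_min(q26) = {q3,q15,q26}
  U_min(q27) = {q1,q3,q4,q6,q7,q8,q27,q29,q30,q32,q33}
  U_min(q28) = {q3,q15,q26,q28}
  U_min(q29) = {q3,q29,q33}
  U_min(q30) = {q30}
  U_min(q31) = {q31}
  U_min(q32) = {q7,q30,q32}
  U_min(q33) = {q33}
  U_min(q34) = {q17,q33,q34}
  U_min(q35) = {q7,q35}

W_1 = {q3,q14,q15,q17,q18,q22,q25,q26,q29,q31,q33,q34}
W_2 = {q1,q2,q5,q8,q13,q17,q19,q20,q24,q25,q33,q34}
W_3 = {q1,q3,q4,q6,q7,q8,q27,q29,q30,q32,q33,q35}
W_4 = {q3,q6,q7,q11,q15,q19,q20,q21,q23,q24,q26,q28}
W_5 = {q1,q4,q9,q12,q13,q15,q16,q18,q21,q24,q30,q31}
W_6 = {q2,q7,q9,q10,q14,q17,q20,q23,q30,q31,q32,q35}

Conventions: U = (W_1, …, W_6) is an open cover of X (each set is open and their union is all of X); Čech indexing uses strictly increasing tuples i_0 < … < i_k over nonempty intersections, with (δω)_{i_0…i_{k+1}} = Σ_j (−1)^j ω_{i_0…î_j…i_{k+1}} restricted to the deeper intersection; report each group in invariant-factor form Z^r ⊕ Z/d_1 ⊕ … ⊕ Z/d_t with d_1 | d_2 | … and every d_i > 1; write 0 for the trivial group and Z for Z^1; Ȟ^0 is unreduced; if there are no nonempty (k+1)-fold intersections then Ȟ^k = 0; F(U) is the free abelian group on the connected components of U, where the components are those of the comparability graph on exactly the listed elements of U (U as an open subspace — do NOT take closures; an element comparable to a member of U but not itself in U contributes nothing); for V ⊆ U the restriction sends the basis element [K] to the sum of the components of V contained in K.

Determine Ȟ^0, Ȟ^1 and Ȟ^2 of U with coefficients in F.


cover nerve:
  W12={q17,q25,q33,q34} W13={q3,q29,q33} W14={q3,q15,q26} W15={q15,q18,q31} W16={q14,q17,q31} W23={q1,q8,q33} W24={q19,q20,q24} W25={q1,q13,q24} W26={q2,q17,q20} W34={q3,q6,q7} W35={q1,q4,q30} W36={q7,q30,q32,q35} W45={q15,q21,q24} W46={q7,q20,q23} W56={q9,q30,q31}
  W123={q33} W126={q17} W134={q3} W145={q15} W156={q31} W235={q1} W245={q24} W246={q20} W346={q7} W356={q30}
components per intersection:
  W1: {q3,q14,q15,q17,q18,q22,q25,q26,q29,q31,q33,q34}
  W2: {q1,q2,q5,q8,q13,q17,q19,q20,q24,q25,q33,q34}
  W3: {q1,q3,q4,q6,q7,q8,q27,q29,q30,q32,q33,q35}
  W4: {q3,q6,q7,q11,q15,q19,q20,q21,q23,q24,q26,q28}
  W5: {q1,q4,q9,q12,q13,q15,q16,q18,q21,q24,q30,q31}
  W6: {q2,q7,q9,q10,q14,q17,q20,q23,q30,q31,q32,q35}
  W12: {q17,q25,q33,q34}
  W13: {q3,q29,q33}
  W14: {q3,q15,q26}
  W15: {q15,q18,q31}
  W16: {q14,q17,q31}
  W23: {q1,q8,q33}
  W24: {q19,q20,q24}
  W25: {q1,q13,q24}
  W26: {q2,q17,q20}
  W34: {q3,q6,q7}
  W35: {q1,q4,q30}
  W36: {q7,q30,q32,q35}
  W45: {q15,q21,q24}
  W46: {q7,q20,q23}
  W56: {q9,q30,q31}
  W123: {q33}
  W126: {q17}
  W134: {q3}
  W145: {q15}
  W156: {q31}
  W235: {q1}
  W245: {q24}
  W246: {q20}
  W346: {q7}
  W356: {q30}
C dims 6,15,10; δ0: rk 5, SNF 1^5; δ1: rk 10, SNF 1^9·2
Ȟ^0: (6−5)−0=1 ⇒ Z
Ȟ^1: (15−10)−5=0 ⇒ 0
Ȟ^2: (10−0)−10=0 plus torsion [2] ⇒ Z/2

Ȟ^0(U;F) ≅ Z; Ȟ^1(U;F) ≅ 0; Ȟ^2(U;F) ≅ Z/2


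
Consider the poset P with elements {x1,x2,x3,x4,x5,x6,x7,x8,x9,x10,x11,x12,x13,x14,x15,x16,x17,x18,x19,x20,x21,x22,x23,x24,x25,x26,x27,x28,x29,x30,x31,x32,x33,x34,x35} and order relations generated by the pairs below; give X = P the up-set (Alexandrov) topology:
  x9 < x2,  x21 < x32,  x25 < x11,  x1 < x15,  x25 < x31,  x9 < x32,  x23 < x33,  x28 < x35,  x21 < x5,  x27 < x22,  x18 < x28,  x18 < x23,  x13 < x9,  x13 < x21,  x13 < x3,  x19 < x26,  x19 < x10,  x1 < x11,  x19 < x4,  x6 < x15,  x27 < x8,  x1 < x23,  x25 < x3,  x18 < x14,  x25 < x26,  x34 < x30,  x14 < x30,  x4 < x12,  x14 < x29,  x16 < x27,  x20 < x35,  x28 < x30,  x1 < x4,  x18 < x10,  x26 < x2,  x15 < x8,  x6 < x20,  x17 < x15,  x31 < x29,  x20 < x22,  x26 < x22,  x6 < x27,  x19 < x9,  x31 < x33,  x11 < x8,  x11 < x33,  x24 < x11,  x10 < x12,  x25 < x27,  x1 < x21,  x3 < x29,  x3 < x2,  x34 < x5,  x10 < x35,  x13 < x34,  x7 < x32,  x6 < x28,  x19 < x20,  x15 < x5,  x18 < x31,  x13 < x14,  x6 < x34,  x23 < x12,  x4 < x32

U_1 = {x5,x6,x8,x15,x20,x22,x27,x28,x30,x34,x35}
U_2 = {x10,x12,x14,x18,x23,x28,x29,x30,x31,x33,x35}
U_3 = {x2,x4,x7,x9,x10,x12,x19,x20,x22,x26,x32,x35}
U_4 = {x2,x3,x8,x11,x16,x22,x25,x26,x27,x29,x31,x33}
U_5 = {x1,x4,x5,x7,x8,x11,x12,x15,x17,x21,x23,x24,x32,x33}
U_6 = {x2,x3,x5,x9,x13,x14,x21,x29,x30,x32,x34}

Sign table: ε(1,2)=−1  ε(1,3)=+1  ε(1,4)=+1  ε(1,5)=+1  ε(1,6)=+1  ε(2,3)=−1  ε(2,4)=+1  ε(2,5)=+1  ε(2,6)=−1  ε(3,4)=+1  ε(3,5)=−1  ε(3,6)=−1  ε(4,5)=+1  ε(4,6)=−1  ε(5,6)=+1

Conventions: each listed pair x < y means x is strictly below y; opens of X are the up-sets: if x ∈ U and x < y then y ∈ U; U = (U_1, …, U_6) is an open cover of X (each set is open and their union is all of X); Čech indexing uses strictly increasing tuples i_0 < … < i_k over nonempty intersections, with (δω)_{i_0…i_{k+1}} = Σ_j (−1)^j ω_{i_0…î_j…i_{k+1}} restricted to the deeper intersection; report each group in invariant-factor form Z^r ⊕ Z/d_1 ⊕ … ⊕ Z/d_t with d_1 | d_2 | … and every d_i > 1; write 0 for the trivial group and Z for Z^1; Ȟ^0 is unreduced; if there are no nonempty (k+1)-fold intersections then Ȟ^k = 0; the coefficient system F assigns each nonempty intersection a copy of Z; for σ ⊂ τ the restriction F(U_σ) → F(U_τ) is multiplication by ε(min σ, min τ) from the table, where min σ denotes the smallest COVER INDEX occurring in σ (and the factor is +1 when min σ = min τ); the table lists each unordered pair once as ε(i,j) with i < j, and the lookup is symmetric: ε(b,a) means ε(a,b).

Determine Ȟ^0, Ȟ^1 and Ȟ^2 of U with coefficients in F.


nerve of the cover:
  U12={x28,x30,x35} U13={x20,x22,x35} U14={x8,x22,x27} U15={x5,x8,x15} U16={x5,x30,x34} U23={x10,x12,x35} U24={x29,x31,x33} U25={x12,x23,x33} U26={x14,x29,x30} U34={x2,x22,x26} U35={x4,x7,x12,x32} U36={x2,x9,x32} U45={x8,x11,x33} U46={x2,x3,x29} U56={x5,x21,x32}
  U123={x35} U126={x30} U134={x22} U145={x8} U156={x5} U235={x12} U245={x33} U246={x29} U346={x2} U356={x32}
C dims 6,15,10; δ0: rk 6, SNF 1^5·2; δ1: rk 9, SNF 1^9
Ȟ^0 = (6 − 6) − 0 = 0, so Ȟ^0 ≅ 0
Ȟ^1 = (15 − 9) − 6 = 0 plus torsion [2], so Ȟ^1 ≅ Z/2
Ȟ^2 = (10 − 0) − 9 = 1, so Ȟ^2 ≅ Z

Ȟ^0 = 0,  Ȟ^1 = Z/2,  Ȟ^2 = Z


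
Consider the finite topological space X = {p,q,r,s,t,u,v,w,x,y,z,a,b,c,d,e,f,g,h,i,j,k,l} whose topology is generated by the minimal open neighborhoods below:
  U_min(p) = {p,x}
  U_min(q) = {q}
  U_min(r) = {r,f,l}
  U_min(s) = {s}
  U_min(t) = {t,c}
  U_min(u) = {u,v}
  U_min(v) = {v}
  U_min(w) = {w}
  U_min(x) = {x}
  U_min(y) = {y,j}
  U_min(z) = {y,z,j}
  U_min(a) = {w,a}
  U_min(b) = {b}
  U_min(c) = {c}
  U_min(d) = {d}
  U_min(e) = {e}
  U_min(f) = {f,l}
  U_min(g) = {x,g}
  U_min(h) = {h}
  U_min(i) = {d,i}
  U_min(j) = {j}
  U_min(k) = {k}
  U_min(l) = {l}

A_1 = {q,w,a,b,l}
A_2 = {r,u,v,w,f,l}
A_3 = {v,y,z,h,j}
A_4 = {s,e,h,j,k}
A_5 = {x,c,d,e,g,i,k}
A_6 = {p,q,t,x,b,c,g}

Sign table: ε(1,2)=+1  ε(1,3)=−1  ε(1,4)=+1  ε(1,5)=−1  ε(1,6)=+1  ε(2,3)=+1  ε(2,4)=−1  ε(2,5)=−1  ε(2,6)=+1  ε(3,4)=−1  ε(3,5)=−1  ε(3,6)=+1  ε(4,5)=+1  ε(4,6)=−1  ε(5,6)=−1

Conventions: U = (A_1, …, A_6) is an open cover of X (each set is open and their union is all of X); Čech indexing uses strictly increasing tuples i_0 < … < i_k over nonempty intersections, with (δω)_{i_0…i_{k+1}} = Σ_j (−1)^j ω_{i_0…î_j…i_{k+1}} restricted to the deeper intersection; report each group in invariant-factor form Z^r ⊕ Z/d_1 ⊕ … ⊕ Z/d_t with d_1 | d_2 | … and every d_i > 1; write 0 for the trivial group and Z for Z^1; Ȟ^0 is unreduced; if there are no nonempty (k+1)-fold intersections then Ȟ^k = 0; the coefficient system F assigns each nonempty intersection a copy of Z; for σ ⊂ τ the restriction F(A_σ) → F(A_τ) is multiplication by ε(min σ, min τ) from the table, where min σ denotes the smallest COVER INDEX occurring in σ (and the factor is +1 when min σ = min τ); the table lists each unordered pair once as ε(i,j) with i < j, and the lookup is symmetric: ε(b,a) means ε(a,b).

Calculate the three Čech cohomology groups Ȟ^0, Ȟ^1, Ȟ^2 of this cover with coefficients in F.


nonempty overlaps:
  A12={w,l} A16={q,b} A23={v} A34={h,j} A45={e,k} A56={x,c,g}
C dims 6,6; δ0: rk 5, SNF 1^5
degree 0: 6−5−0 = 1 → Ȟ^0 ≅ Z
degree 1: 6−0−5 = 1 → Ȟ^1 ≅ Z
degree 2: 0−0−0 = 0 → Ȟ^2 ≅ 0

Ȟ^0 ≅ Z, Ȟ^1 ≅ Z, Ȟ^2 ≅ 0


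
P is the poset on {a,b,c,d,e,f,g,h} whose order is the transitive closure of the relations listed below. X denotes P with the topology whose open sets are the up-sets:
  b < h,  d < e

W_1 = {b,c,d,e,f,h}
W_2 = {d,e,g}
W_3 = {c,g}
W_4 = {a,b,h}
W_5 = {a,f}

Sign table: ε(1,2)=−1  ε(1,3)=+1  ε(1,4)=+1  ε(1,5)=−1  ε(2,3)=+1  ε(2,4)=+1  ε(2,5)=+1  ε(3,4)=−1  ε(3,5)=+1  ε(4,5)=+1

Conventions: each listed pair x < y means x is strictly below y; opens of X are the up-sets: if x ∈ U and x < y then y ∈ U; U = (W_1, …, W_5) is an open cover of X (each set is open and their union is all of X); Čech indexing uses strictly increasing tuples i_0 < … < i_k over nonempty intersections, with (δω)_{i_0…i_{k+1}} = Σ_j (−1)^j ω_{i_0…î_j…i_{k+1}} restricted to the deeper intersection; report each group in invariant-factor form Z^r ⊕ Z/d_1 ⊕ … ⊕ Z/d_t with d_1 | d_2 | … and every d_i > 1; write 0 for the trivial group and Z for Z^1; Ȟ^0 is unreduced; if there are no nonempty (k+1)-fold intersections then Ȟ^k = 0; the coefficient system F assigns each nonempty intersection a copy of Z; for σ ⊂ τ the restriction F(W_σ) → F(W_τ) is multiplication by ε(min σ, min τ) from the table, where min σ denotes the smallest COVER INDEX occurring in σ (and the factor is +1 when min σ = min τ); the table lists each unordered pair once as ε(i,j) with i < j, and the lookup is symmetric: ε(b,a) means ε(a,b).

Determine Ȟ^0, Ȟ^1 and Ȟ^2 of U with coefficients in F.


Ȟ^0 = 0; Ȟ^1 = Z ⊕ Z/2; Ȟ^2 = 0

nonempty overlaps:
  W12={d,e} W13={c} W14={b,h} W15={f} W23={g} W45={a}
C dims 5,6; δ0: rk 5, SNF 1^4·2
degree 0: 5−5−0 = 0 → Ȟ^0 ≅ 0
degree 1: 6−0−5 = 1 plus torsion [2] → Ȟ^1 ≅ Z ⊕ Z/2
degree 2: 0−0−0 = 0 → Ȟ^2 ≅ 0


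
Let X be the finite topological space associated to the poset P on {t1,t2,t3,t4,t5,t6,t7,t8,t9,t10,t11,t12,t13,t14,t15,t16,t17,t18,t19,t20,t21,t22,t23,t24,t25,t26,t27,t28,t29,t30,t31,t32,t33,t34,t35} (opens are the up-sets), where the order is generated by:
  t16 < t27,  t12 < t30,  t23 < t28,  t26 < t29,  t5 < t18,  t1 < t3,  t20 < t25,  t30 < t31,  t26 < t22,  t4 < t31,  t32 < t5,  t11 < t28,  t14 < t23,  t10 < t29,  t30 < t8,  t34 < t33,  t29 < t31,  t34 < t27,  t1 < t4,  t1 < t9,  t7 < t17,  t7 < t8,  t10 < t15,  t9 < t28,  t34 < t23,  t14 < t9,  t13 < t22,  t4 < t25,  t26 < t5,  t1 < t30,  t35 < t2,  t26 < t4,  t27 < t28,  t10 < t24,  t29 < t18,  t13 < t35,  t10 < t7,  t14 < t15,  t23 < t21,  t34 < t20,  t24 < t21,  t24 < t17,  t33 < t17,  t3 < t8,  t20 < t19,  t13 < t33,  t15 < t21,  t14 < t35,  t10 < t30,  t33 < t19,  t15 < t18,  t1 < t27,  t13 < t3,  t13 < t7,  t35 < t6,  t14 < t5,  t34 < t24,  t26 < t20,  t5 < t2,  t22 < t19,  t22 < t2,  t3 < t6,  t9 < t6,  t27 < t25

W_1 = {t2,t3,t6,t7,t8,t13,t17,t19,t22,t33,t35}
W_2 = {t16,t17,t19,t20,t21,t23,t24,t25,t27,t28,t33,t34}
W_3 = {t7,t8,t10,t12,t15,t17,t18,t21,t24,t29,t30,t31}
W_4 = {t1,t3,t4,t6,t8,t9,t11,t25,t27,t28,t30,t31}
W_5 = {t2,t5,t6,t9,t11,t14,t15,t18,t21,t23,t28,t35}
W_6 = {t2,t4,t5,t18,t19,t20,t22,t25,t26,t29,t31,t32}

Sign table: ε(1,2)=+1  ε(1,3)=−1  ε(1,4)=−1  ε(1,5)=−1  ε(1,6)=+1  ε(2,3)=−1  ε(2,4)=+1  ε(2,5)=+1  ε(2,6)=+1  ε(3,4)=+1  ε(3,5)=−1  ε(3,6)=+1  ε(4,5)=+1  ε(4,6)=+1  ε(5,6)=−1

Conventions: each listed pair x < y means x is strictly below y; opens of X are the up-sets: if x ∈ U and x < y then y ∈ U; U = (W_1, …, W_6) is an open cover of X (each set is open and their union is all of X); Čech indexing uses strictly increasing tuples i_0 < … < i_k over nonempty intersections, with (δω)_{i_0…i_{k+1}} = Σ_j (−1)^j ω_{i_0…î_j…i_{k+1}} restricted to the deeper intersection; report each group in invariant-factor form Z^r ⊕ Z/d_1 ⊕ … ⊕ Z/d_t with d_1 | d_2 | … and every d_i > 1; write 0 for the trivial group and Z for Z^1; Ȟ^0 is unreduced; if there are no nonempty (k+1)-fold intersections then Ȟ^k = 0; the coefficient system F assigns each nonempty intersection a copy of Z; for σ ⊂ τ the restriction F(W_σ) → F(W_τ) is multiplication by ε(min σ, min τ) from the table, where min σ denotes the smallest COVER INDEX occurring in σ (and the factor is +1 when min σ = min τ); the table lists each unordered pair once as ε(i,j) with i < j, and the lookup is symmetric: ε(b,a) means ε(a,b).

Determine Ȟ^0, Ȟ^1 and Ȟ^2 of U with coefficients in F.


Ȟ^0 ≅ 0, Ȟ^1 ≅ Z/2, Ȟ^2 ≅ Z

nerve of the cover:
  W12={t17,t19,t33} W13={t7,t8,t17} W14={t3,t6,t8} W15={t2,t6,t35} W16={t2,t19,t22} W23={t17,t21,t24} W24={t25,t27,t28} W25={t21,t23,t28} W26={t19,t20,t25} W34={t8,t30,t31} W35={t15,t18,t21} W36={t18,t29,t31} W45={t6,t9,t11,t28} W46={t4,t25,t31} W56={t2,t5,t18}
  W123={t17} W126={t19} W134={t8} W145={t6} W156={t2} W235={t21} W245={t28} W246={t25} W346={t31} W356={t18}
C dims 6,15,10; δ0: rk 6, SNF 1^5·2; δ1: rk 9, SNF 1^9
Ȟ^0 = (6 − 6) − 0 = 0, so Ȟ^0 ≅ 0
Ȟ^1 = (15 − 9) − 6 = 0 plus torsion [2], so Ȟ^1 ≅ Z/2
Ȟ^2 = (10 − 0) − 9 = 1, so Ȟ^2 ≅ Z


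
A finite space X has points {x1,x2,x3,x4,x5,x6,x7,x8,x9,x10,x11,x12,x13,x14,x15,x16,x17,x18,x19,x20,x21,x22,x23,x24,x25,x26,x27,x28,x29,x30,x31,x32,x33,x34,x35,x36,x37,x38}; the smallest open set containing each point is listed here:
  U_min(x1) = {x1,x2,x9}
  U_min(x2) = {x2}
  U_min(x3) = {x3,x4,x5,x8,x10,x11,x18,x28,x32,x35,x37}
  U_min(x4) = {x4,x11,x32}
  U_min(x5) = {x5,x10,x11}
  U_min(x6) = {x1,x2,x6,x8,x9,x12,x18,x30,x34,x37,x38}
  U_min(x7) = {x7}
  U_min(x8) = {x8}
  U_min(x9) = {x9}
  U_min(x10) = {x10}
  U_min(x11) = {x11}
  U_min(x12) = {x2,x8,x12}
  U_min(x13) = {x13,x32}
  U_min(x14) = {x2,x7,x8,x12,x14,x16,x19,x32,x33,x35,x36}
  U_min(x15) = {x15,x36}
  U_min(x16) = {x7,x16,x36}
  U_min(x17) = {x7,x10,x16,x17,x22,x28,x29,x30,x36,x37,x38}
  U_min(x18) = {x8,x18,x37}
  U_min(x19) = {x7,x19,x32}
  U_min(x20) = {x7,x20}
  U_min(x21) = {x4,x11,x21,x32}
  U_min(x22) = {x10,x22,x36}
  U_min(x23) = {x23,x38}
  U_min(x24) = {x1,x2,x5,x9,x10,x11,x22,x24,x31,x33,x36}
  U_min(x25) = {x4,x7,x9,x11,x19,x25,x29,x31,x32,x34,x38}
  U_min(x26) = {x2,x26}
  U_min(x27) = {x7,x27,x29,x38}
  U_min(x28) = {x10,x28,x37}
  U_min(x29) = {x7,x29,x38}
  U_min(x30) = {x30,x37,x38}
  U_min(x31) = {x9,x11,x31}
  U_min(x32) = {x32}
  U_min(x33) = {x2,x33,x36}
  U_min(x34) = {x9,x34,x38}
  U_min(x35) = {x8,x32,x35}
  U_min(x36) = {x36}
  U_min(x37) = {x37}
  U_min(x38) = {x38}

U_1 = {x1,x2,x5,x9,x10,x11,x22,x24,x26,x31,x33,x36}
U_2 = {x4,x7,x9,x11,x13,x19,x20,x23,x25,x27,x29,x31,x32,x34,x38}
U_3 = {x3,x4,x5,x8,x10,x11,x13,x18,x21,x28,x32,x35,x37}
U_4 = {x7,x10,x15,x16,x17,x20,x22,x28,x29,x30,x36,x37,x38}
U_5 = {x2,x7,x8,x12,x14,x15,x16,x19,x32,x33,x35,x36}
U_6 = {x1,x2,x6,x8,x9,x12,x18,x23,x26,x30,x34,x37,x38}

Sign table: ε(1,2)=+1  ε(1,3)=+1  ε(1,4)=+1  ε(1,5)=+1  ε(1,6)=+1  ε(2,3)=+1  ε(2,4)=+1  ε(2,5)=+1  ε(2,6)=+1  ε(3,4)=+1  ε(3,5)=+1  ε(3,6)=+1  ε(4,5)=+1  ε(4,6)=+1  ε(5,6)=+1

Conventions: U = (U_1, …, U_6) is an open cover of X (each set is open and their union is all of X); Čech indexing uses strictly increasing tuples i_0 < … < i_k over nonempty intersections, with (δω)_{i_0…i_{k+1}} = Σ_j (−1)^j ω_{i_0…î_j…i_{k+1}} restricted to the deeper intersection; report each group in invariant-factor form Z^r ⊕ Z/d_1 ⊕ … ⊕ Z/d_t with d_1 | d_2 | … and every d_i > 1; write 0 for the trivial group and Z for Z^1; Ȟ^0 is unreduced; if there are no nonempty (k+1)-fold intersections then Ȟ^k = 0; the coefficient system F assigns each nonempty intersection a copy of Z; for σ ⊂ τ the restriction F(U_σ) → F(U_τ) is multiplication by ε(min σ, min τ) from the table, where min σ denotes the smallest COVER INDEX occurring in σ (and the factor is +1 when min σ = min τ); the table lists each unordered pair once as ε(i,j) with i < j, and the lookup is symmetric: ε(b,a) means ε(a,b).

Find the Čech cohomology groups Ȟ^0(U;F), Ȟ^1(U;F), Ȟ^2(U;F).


nerve simplices:
  U12={x9,x11,x31} U13={x5,x10,x11} U14={x10,x22,x36} U15={x2,x33,x36} U16={x1,x2,x9,x26} U23={x4,x11,x13,x32} U24={x7,x20,x29,x38} U25={x7,x19,x32} U26={x9,x23,x34,x38} U34={x10,x28,x37} U35={x8,x32,x35} U36={x8,x18,x37} U45={x7,x15,x16,x36} U46={x30,x37,x38} U56={x2,x8,x12}
  U123={x11} U126={x9} U134={x10} U145={x36} U156={x2} U235={x32} U245={x7} U246={x38} U346={x37} U356={x8}
C dims 6,15,10; δ0: rk 5, SNF 1^5; δ1: rk 10, SNF 1^9·2
degree 0: 6−5−0 = 1 → Ȟ^0 ≅ Z
degree 1: 15−10−5 = 0 → Ȟ^1 ≅ 0
degree 2: 10−0−10 = 0 plus torsion [2] → Ȟ^2 ≅ Z/2

Ȟ^0 ≅ Z, Ȟ^1 ≅ 0 and Ȟ^2 ≅ Z/2


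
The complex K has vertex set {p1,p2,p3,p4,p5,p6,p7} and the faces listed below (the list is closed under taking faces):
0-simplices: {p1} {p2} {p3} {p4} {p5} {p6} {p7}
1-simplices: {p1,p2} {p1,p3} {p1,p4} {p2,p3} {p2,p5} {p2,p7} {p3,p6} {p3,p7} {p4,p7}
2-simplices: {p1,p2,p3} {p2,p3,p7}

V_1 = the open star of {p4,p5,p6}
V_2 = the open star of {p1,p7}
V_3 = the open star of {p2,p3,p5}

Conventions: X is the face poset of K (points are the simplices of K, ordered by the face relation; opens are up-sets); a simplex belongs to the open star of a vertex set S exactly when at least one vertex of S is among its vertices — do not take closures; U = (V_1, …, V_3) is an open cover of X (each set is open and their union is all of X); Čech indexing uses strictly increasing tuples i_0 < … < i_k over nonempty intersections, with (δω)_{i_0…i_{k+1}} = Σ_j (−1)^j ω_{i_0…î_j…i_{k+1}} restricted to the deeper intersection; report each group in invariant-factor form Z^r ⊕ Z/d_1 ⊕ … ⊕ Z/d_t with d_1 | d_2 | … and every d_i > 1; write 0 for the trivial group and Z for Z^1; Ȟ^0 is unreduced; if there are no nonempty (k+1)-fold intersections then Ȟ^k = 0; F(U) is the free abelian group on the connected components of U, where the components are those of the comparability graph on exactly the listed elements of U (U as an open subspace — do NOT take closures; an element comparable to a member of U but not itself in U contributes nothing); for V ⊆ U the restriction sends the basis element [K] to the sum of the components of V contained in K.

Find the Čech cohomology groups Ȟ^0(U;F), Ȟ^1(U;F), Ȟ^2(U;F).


Ȟ^0 = Z, Ȟ^1 = Z, Ȟ^2 = 0

nerve simplices:
  V1={{p4},{p5},{p6},{p1,p4},{p2,p5},{p3,p6},{p4,p7}} V2={{p1},{p7},{p1,p2},{p1,p3},{p1,p4},{p2,p7},{p3,p7},{p4,p7},{p1,p2,p3},{p2,p3,p7}} V3={{p2},{p3},{p5},{p1,p2},{p1,p3},{p2,p3},{p2,p5},{p2,p7},{p3,p6},{p3,p7},{p1,p2,p3},{p2,p3,p7}}
  V12={{p1,p4},{p4,p7}} V13={{p5},{p2,p5},{p3,p6}} V23={{p1,p2},{p1,p3},{p2,p7},{p3,p7},{p1,p2,p3},{p2,p3,p7}}
components per intersection:
  V1: {{p4},{p1,p4},{p4,p7}} {{p5},{p2,p5}} {{p6},{p3,p6}}
  V2: {{p1},{p1,p2},{p1,p3},{p1,p4},{p1,p2,p3}} {{p7},{p2,p7},{p3,p7},{p4,p7},{p2,p3,p7}}
  V3: {{p2},{p3},{p5},{p1,p2},{p1,p3},{p2,p3},{p2,p5},{p2,p7},{p3,p6},{p3,p7},{p1,p2,p3},{p2,p3,p7}}
  V12: {{p1,p4}} {{p4,p7}}
  V13: {{p5},{p2,p5}} {{p3,p6}}
  V23: {{p1,p2},{p1,p3},{p1,p2,p3}} {{p2,p7},{p3,p7},{p2,p3,p7}}
C dims 6,6; δ0: rk 5, SNF 1^5
degree 0: 6−5−0 = 1 → Ȟ^0 ≅ Z
degree 1: 6−0−5 = 1 → Ȟ^1 ≅ Z
degree 2: 0−0−0 = 0 → Ȟ^2 ≅ 0


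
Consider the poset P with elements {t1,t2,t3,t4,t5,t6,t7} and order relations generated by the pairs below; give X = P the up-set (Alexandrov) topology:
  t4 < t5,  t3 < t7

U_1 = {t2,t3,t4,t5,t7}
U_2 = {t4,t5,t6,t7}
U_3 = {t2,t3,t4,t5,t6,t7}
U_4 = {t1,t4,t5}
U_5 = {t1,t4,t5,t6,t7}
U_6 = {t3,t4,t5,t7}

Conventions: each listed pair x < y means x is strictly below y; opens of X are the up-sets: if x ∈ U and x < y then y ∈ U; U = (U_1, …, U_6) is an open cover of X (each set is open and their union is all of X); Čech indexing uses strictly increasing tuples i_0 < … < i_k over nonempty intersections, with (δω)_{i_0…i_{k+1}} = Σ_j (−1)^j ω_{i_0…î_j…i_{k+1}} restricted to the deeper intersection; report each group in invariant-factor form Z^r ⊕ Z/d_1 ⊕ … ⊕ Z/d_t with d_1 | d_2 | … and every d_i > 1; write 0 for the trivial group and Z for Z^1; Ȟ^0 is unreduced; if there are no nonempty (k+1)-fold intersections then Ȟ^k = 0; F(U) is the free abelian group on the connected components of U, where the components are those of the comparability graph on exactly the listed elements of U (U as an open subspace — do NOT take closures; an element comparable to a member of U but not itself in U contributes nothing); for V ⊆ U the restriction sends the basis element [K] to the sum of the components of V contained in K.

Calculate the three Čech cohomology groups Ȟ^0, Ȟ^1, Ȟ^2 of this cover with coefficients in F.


Ȟ^0(U;F) ≅ Z^5,  Ȟ^1(U;F) ≅ 0,  Ȟ^2(U;F) ≅ 0

intersection data:
  U12={t4,t5,t7} U13={t2,t3,t4,t5,t7} U14={t4,t5} U15={t4,t5,t7} U16={t3,t4,t5,t7} U23={t4,t5,t6,t7} U24={t4,t5} U25={t4,t5,t6,t7} U26={t4,t5,t7} U34={t4,t5} U35={t4,t5,t6,t7} U36={t3,t4,t5,t7} U45={t1,t4,t5} U46={t4,t5} U56={t4,t5,t7}
  U123={t4,t5,t7} U124={t4,t5} U125={t4,t5,t7} U126={t4,t5,t7} U134={t4,t5} U135={t4,t5,t7} U136={t3,t4,t5,t7} U145={t4,t5} U146={t4,t5} U156={t4,t5,t7} U234={t4,t5} U235={t4,t5,t6,t7} U236={t4,t5,t7} U245={t4,t5} U246={t4,t5} U256={t4,t5,t7} U345={t4,t5} U346={t4,t5} U356={t4,t5,t7} U456={t4,t5}
  U1234={t4,t5} U1235={t4,t5,t7} U1236={t4,t5,t7} U1245={t4,t5} U1246={t4,t5} U1256={t4,t5,t7} U1345={t4,t5} U1346={t4,t5} U1356={t4,t5,t7} U1456={t4,t5} U2345={t4,t5} U2346={t4,t5} U2356={t4,t5,t7} U2456={t4,t5} U3456={t4,t5}
  U12345={t4,t5} U12346={t4,t5} U12356={t4,t5,t7} U12456={t4,t5} U13456={t4,t5} U23456={t4,t5}
  U123456={t4,t5}
components per intersection:
  U1: {t2} {t3,t7} {t4,t5}
  U2: {t4,t5} {t6} {t7}
  U3: {t2} {t3,t7} {t4,t5} {t6}
  U4: {t1} {t4,t5}
  U5: {t1} {t4,t5} {t6} {t7}
  U6: {t3,t7} {t4,t5}
  U12: {t4,t5} {t7}
  U13: {t2} {t3,t7} {t4,t5}
  U14: {t4,t5}
  U15: {t4,t5} {t7}
  U16: {t3,t7} {t4,t5}
  U23: {t4,t5} {t6} {t7}
  U24: {t4,t5}
  U25: {t4,t5} {t6} {t7}
  U26: {t4,t5} {t7}
  U34: {t4,t5}
  U35: {t4,t5} {t6} {t7}
  U36: {t3,t7} {t4,t5}
  U45: {t1} {t4,t5}
  U46: {t4,t5}
  U56: {t4,t5} {t7}
  U123: {t4,t5} {t7}
  U124: {t4,t5}
  U125: {t4,t5} {t7}
  U126: {t4,t5} {t7}
  U134: {t4,t5}
  U135: {t4,t5} {t7}
  U136: {t3,t7} {t4,t5}
  U145: {t4,t5}
  U146: {t4,t5}
  U156: {t4,t5} {t7}
  U234: {t4,t5}
  U235: {t4,t5} {t6} {t7}
  U236: {t4,t5} {t7}
  U245: {t4,t5}
  U246: {t4,t5}
  U256: {t4,t5} {t7}
  U345: {t4,t5}
  U346: {t4,t5}
  U356: {t4,t5} {t7}
  U456: {t4,t5}
  U1234: {t4,t5}
  U1235: {t4,t5} {t7}
  U1236: {t4,t5} {t7}
  U1245: {t4,t5}
  U1246: {t4,t5}
  U1256: {t4,t5} {t7}
  U1345: {t4,t5}
  U1346: {t4,t5}
  U1356: {t4,t5} {t7}
  U1456: {t4,t5}
  U2345: {t4,t5}
  U2346: {t4,t5}
  U2356: {t4,t5} {t7}
  U2456: {t4,t5}
  U3456: {t4,t5}
  U12345: {t4,t5}
  U12346: {t4,t5}
  U12356: {t4,t5} {t7}
  U12456: {t4,t5}
  U13456: {t4,t5}
  U23456: {t4,t5}
  U123456: {t4,t5}
C dims 18,30,31,20; δ0: rk 13, SNF 1^13; δ1: rk 17, SNF 1^17; δ2: rk 14, SNF 1^14
Ȟ^0 = (18 − 13) − 0 = 5, so Ȟ^0 ≅ Z^5
Ȟ^1 = (30 − 17) − 13 = 0, so Ȟ^1 ≅ 0
Ȟ^2 = (31 − 14) − 17 = 0, so Ȟ^2 ≅ 0


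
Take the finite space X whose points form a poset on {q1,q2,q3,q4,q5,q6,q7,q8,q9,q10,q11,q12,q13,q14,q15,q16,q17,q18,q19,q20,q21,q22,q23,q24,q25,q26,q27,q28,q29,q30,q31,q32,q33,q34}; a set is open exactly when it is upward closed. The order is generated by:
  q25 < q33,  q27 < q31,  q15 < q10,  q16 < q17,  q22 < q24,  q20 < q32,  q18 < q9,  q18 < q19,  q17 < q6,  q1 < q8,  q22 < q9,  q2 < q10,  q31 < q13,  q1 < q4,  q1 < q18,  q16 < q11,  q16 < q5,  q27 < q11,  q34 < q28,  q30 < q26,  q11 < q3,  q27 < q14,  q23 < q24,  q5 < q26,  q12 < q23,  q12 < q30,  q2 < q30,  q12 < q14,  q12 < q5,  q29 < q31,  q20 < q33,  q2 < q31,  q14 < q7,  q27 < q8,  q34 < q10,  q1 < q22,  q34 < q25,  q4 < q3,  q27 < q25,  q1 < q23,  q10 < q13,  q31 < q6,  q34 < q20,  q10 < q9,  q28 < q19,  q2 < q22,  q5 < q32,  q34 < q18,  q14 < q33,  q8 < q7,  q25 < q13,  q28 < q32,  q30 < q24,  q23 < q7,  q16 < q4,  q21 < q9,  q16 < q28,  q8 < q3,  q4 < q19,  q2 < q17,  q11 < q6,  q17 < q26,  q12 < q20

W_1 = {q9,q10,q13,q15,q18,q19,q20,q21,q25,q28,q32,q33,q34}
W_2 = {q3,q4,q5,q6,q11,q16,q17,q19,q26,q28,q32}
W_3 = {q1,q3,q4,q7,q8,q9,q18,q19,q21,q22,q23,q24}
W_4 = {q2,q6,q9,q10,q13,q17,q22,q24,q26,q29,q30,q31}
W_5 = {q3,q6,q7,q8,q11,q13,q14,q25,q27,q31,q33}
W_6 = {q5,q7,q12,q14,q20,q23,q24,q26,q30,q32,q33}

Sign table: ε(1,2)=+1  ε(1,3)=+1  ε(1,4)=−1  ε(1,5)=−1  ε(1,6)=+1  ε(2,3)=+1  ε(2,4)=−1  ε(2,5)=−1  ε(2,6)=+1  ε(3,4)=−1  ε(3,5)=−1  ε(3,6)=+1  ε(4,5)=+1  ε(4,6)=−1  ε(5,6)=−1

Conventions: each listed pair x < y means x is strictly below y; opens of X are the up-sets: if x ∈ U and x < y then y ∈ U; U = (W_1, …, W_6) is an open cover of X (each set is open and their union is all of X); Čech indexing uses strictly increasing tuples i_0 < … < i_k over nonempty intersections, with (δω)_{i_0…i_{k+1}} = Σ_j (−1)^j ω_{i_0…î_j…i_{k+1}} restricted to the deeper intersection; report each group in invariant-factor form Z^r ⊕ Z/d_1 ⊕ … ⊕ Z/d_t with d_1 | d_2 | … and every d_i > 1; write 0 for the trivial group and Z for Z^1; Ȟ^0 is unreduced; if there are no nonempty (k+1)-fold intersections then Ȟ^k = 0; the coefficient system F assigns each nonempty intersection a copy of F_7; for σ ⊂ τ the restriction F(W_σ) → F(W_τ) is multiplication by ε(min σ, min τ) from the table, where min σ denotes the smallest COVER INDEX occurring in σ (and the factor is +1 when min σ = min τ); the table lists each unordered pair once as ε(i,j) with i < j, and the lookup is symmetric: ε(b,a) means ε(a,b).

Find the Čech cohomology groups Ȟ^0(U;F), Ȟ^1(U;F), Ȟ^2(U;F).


nonempty overlaps:
  W12={q19,q28,q32} W13={q9,q18,q19,q21} W14={q9,q10,q13} W15={q13,q25,q33} W16={q20,q32,q33} W23={q3,q4,q19} W24={q6,q17,q26} W25={q3,q6,q11} W26={q5,q26,q32} W34={q9,q22,q24} W35={q3,q7,q8} W36={q7,q23,q24} W45={q6,q13,q31} W46={q24,q26,q30} W56={q7,q14,q33}
  W123={q19} W126={q32} W134={q9} W145={q13} W156={q33} W235={q3} W245={q6} W246={q26} W346={q24} W356={q7}
C dims 6,15,10; δ0: rk_F7 5; δ1: rk_F7 10
degree 0: 6−5−0 = 1 → Ȟ^0 ≅ Z/7
degree 1: 15−10−5 = 0 → Ȟ^1 ≅ 0
degree 2: 10−0−10 = 0 → Ȟ^2 ≅ 0

Ȟ^0 ≅ Z/7; Ȟ^1 ≅ 0; Ȟ^2 ≅ 0


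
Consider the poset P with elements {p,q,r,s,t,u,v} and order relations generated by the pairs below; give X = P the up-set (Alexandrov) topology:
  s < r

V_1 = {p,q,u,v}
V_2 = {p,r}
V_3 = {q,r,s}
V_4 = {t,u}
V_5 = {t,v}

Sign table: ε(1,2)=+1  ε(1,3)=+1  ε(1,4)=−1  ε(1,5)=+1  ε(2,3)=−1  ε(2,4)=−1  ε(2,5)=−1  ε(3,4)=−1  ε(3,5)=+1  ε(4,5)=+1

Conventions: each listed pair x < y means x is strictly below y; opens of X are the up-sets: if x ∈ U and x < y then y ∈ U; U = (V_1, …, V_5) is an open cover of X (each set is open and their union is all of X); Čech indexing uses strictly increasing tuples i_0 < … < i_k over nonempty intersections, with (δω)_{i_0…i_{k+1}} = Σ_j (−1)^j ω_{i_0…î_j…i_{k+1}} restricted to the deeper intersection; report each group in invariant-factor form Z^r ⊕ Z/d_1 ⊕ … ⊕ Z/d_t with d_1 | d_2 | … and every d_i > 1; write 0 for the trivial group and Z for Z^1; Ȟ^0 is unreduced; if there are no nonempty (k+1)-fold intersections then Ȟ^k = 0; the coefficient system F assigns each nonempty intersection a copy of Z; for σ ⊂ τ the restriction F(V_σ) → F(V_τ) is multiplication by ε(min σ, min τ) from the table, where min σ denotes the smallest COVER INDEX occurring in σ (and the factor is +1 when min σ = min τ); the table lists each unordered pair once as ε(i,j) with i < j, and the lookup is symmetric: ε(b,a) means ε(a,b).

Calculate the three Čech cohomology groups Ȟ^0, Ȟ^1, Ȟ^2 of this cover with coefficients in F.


Ȟ^0 = 0, Ȟ^1 = Z ⊕ Z/2 and Ȟ^2 = 0

nerve of the cover:
  V12={p} V13={q} V14={u} V15={v} V23={r} V45={t}
C dims 5,6; δ0: rk 5, SNF 1^4·2
Ȟ^0 = (5 − 5) − 0 = 0, so Ȟ^0 ≅ 0
Ȟ^1 = (6 − 0) − 5 = 1 plus torsion [2], so Ȟ^1 ≅ Z ⊕ Z/2
Ȟ^2 = (0 − 0) − 0 = 0, so Ȟ^2 ≅ 0


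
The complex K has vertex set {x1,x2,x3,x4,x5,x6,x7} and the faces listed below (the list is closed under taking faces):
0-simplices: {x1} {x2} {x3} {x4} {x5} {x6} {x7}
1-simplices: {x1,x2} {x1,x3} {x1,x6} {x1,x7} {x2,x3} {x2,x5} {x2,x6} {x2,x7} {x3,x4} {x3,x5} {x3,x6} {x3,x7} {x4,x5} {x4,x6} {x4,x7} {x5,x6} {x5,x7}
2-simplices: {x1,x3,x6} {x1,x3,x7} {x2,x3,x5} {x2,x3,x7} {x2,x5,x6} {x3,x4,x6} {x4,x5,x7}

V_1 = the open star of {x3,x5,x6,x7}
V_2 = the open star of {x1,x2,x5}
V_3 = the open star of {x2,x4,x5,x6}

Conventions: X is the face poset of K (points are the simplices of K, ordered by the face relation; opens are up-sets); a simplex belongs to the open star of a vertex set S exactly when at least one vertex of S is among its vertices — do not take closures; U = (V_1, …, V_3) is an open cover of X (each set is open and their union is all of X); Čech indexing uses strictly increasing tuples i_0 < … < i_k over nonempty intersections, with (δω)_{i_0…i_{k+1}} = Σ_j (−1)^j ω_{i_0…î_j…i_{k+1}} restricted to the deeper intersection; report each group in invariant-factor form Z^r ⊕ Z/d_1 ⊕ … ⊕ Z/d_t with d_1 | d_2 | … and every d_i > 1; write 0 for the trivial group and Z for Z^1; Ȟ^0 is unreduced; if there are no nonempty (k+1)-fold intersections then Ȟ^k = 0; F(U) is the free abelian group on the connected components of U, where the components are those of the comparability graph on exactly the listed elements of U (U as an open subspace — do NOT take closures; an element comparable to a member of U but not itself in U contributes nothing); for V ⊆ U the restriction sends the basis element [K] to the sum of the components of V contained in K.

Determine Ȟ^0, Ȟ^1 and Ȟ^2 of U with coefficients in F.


nerve simplices:
  V1={{x3},{x5},{x6},{x7},{x1,x3},{x1,x6},{x1,x7},{x2,x3},{x2,x5},{x2,x6},{x2,x7},{x3,x4},{x3,x5},{x3,x6},{x3,x7},{x4,x5},{x4,x6},{x4,x7},{x5,x6},{x5,x7},{x1,x3,x6},{x1,x3,x7},{x2,x3,x5},{x2,x3,x7},{x2,x5,x6},{x3,x4,x6},{x4,x5,x7}} V2={{x1},{x2},{x5},{x1,x2},{x1,x3},{x1,x6},{x1,x7},{x2,x3},{x2,x5},{x2,x6},{x2,x7},{x3,x5},{x4,x5},{x5,x6},{x5,x7},{x1,x3,x6},{x1,x3,x7},{x2,x3,x5},{x2,x3,x7},{x2,x5,x6},{x4,x5,x7}} V3={{x2},{x4},{x5},{x6},{x1,x2},{x1,x6},{x2,x3},{x2,x5},{x2,x6},{x2,x7},{x3,x4},{x3,x5},{x3,x6},{x4,x5},{x4,x6},{x4,x7},{x5,x6},{x5,x7},{x1,x3,x6},{x2,x3,x5},{x2,x3,x7},{x2,x5,x6},{x3,x4,x6},{x4,x5,x7}}
  V12={{x5},{x1,x3},{x1,x6},{x1,x7},{x2,x3},{x2,x5},{x2,x6},{x2,x7},{x3,x5},{x4,x5},{x5,x6},{x5,x7},{x1,x3,x6},{x1,x3,x7},{x2,x3,x5},{x2,x3,x7},{x2,x5,x6},{x4,x5,x7}} V13={{x5},{x6},{x1,x6},{x2,x3},{x2,x5},{x2,x6},{x2,x7},{x3,x4},{x3,x5},{x3,x6},{x4,x5},{x4,x6},{x4,x7},{x5,x6},{x5,x7},{x1,x3,x6},{x2,x3,x5},{x2,x3,x7},{x2,x5,x6},{x3,x4,x6},{x4,x5,x7}} V23={{x2},{x5},{x1,x2},{x1,x6},{x2,x3},{x2,x5},{x2,x6},{x2,x7},{x3,x5},{x4,x5},{x5,x6},{x5,x7},{x1,x3,x6},{x2,x3,x5},{x2,x3,x7},{x2,x5,x6},{x4,x5,x7}}
  V123={{x5},{x1,x6},{x2,x3},{x2,x5},{x2,x6},{x2,x7},{x3,x5},{x4,x5},{x5,x6},{x5,x7},{x1,x3,x6},{x2,x3,x5},{x2,x3,x7},{x2,x5,x6},{x4,x5,x7}}
components per intersection:
  V1: {{x3},{x5},{x6},{x7},{x1,x3},{x1,x6},{x1,x7},{x2,x3},{x2,x5},{x2,x6},{x2,x7},{x3,x4},{x3,x5},{x3,x6},{x3,x7},{x4,x5},{x4,x6},{x4,x7},{x5,x6},{x5,x7},{x1,x3,x6},{x1,x3,x7},{x2,x3,x5},{x2,x3,x7},{x2,x5,x6},{x3,x4,x6},{x4,x5,x7}}
  V2: {{x1},{x2},{x5},{x1,x2},{x1,x3},{x1,x6},{x1,x7},{x2,x3},{x2,x5},{x2,x6},{x2,x7},{x3,x5},{x4,x5},{x5,x6},{x5,x7},{x1,x3,x6},{x1,x3,x7},{x2,x3,x5},{x2,x3,x7},{x2,x5,x6},{x4,x5,x7}}
  V3: {{x2},{x4},{x5},{x6},{x1,x2},{x1,x6},{x2,x3},{x2,x5},{x2,x6},{x2,x7},{x3,x4},{x3,x5},{x3,x6},{x4,x5},{x4,x6},{x4,x7},{x5,x6},{x5,x7},{x1,x3,x6},{x2,x3,x5},{x2,x3,x7},{x2,x5,x6},{x3,x4,x6},{x4,x5,x7}}
  V12: {{x5},{x2,x3},{x2,x5},{x2,x6},{x2,x7},{x3,x5},{x4,x5},{x5,x6},{x5,x7},{x2,x3,x5},{x2,x3,x7},{x2,x5,x6},{x4,x5,x7}} {{x1,x3},{x1,x6},{x1,x7},{x1,x3,x6},{x1,x3,x7}}
  V13: {{x5},{x6},{x1,x6},{x2,x3},{x2,x5},{x2,x6},{x2,x7},{x3,x4},{x3,x5},{x3,x6},{x4,x5},{x4,x6},{x4,x7},{x5,x6},{x5,x7},{x1,x3,x6},{x2,x3,x5},{x2,x3,x7},{x2,x5,x6},{x3,x4,x6},{x4,x5,x7}}
  V23: {{x2},{x5},{x1,x2},{x2,x3},{x2,x5},{x2,x6},{x2,x7},{x3,x5},{x4,x5},{x5,x6},{x5,x7},{x2,x3,x5},{x2,x3,x7},{x2,x5,x6},{x4,x5,x7}} {{x1,x6},{x1,x3,x6}}
  V123: {{x5},{x2,x3},{x2,x5},{x2,x6},{x2,x7},{x3,x5},{x4,x5},{x5,x6},{x5,x7},{x2,x3,x5},{x2,x3,x7},{x2,x5,x6},{x4,x5,x7}} {{x1,x6},{x1,x3,x6}}
C dims 3,5,2; δ0: rk 2, SNF 1^2; δ1: rk 2, SNF 1^2
degree 0: 3−2−0 = 1 → Ȟ^0 ≅ Z
degree 1: 5−2−2 = 1 → Ȟ^1 ≅ Z
degree 2: 2−0−2 = 0 → Ȟ^2 ≅ 0

Ȟ^0(U;F) ≅ Z; Ȟ^1(U;F) ≅ Z; Ȟ^2(U;F) ≅ 0


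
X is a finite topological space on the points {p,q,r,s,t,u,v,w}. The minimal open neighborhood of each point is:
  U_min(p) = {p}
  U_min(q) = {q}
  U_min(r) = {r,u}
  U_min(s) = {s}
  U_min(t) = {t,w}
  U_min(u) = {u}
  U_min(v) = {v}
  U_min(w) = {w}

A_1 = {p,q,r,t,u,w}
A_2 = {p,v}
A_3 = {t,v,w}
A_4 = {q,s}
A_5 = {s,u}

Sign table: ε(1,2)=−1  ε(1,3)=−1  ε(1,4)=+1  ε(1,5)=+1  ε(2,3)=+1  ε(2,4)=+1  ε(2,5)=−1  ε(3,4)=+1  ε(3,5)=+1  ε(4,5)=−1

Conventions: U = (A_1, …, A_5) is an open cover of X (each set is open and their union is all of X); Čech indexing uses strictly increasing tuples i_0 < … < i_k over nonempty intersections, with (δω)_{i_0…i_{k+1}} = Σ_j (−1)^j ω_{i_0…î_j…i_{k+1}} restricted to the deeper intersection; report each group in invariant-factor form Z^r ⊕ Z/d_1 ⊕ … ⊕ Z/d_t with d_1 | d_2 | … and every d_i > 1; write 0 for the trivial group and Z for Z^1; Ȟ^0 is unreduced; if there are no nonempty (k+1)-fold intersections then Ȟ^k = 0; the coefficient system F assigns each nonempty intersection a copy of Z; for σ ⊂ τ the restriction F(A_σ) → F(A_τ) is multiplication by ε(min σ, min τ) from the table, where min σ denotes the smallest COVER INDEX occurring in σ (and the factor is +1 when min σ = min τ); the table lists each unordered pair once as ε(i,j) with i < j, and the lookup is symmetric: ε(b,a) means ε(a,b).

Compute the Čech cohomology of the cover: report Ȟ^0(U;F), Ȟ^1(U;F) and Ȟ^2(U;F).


nonempty overlaps:
  A12={p} A13={t,w} A14={q} A15={u} A23={v} A45={s}
C dims 5,6; δ0: rk 5, SNF 1^4·2
degree 0: 5−5−0 = 0 → Ȟ^0 ≅ 0
degree 1: 6−0−5 = 1 plus torsion [2] → Ȟ^1 ≅ Z ⊕ Z/2
degree 2: 0−0−0 = 0 → Ȟ^2 ≅ 0

Ȟ^0 = 0,  Ȟ^1 = Z ⊕ Z/2,  Ȟ^2 = 0


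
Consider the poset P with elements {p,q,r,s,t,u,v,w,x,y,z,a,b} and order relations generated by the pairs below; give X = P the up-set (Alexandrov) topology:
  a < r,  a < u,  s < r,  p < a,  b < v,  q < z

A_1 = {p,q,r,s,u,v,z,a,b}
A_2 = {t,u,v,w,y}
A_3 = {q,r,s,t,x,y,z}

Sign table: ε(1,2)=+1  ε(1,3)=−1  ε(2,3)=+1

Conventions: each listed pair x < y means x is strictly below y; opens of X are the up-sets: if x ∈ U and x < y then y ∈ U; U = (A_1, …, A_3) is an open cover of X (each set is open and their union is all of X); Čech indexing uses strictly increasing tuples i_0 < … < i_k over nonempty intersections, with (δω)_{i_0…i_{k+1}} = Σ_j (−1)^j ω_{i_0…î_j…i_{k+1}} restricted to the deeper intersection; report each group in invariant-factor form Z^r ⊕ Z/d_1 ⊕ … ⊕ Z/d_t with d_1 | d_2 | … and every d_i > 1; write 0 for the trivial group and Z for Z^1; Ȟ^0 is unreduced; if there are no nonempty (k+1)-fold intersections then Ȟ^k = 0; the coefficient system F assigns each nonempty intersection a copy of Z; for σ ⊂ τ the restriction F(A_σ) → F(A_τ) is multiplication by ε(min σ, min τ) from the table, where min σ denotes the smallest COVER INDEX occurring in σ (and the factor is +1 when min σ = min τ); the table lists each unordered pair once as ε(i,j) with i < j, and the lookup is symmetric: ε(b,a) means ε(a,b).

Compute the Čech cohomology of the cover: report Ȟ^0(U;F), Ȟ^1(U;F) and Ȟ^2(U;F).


nerve simplices:
  A12={u,v} A13={q,r,s,z} A23={t,y}
C dims 3,3; δ0: rk 3, SNF 1^2·2
degree 0: 3−3−0 = 0 → Ȟ^0 ≅ 0
degree 1: 3−0−3 = 0 plus torsion [2] → Ȟ^1 ≅ Z/2
degree 2: 0−0−0 = 0 → Ȟ^2 ≅ 0

Ȟ^0 = 0,  Ȟ^1 = Z/2,  Ȟ^2 = 0


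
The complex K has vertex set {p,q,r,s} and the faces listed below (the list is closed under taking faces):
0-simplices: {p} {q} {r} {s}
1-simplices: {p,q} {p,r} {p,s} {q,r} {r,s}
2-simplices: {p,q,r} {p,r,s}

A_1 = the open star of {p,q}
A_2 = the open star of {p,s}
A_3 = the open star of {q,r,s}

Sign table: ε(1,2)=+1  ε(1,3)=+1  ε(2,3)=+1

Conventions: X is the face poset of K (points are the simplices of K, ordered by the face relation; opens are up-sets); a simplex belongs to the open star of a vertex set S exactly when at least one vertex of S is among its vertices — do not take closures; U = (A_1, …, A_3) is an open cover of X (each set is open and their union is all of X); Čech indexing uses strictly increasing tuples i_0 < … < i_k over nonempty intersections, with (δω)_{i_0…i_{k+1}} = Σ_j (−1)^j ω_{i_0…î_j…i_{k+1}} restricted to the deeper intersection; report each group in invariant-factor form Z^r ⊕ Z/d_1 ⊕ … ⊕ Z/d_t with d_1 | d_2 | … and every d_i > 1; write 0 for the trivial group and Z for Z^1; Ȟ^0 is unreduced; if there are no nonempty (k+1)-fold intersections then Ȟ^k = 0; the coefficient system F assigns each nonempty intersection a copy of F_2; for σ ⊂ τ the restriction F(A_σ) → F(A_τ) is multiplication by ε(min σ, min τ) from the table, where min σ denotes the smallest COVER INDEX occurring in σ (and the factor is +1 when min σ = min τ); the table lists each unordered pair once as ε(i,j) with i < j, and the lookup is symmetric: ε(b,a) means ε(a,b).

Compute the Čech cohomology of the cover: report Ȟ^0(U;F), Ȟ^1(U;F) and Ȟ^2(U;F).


Ȟ^0 ≅ Z/2, Ȟ^1 ≅ 0 and Ȟ^2 ≅ 0

nonempty intersections:
  A1={{p},{q},{p,q},{p,r},{p,s},{q,r},{p,q,r},{p,r,s}} A2={{p},{s},{p,q},{p,r},{p,s},{r,s},{p,q,r},{p,r,s}} A3={{q},{r},{s},{p,q},{p,r},{p,s},{q,r},{r,s},{p,q,r},{p,r,s}}
  A12={{p},{p,q},{p,r},{p,s},{p,q,r},{p,r,s}} A13={{q},{p,q},{p,r},{p,s},{q,r},{p,q,r},{p,r,s}} A23={{s},{p,q},{p,r},{p,s},{r,s},{p,q,r},{p,r,s}}
  A123={{p,q},{p,r},{p,s},{p,q,r},{p,r,s}}
C dims 3,3,1; δ0: rk_F2 2; δ1: rk_F2 1
Ȟ^0: (3−2)−0=1 ⇒ Z/2
Ȟ^1: (3−1)−2=0 ⇒ 0
Ȟ^2: (1−0)−1=0 ⇒ 0
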